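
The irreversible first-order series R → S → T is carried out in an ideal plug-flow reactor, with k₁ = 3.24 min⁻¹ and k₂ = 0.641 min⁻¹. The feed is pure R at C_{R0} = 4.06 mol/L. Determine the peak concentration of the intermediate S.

2.72 mol/L

For a first-order series the maximum intermediate yield is C_{S,max}/C_{R0} = (k₁/k₂)^[k₂/(k₂−k₁)].
= (3.24/0.641)^(0.641/(0.641−3.24)) = (5.055)^(-0.2466) = 0.6706.
C_{S,max} = 0.6706×4.06 = 2.72 mol/L.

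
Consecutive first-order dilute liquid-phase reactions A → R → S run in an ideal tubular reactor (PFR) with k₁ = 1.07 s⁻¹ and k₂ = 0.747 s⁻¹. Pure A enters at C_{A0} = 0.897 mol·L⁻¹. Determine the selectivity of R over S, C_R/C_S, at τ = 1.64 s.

0.937

The intermediate concentration in a first-order A→B→C sequence is C_R = k₁C_{A0}(e^(−k₁τ) − e^(−k₂τ))/(k₂−k₁).
e^(−k₁τ) = e^(−1.07×1.64) = e^(−1.755) = 0.1729; e^(−k₂τ) = e^(−1.225) = 0.2937.
C_R = 1.07×0.897/(0.747−1.07) × (0.1729−0.2937) = (-2.971)×(-0.1208) = 0.3589 mol·L⁻¹.
C_A = C_{A0}e^(−k₁τ) = 0.1551 mol·L⁻¹, so C_S = C_{A0}−C_A−C_R = 0.3829 mol·L⁻¹; C_R/C_S = 0.937.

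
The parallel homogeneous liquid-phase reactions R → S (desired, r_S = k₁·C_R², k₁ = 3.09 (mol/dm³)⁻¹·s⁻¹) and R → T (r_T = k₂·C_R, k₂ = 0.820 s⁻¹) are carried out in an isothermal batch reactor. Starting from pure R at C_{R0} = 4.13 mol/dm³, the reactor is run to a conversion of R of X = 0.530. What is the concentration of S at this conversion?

C_R = C_{R0}(1−X) = 1.941 mol/dm³.
Along a PFR/batch, dC_T/dC_R = −r_T/(r_S+r_T) = −k₂/(k₂+k₁·C_R).
Integrating from C_{R0} to C_R: C_T = (0.820/3.09)·ln[(0.820+3.09·4.13)/(0.820+3.09·1.94)] = 0.2654·ln(13.58/6.818) = 0.1829 mol/dm³.
Then C_S = (C_{R0}−C_R) − C_T = 2.189 − 0.1829 = 2.006 mol/dm³.

2.01 mol/dm³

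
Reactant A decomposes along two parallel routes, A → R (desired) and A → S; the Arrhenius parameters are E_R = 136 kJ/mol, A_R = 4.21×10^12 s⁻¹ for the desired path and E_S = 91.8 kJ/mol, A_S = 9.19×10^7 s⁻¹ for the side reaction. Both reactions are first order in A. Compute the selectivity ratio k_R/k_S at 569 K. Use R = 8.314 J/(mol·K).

4.01

With equal orders, S_{R/S} = k_R/k_S = (A_R/A_S)·exp[(E_S−E_R)/(RT)].
(E_S−E_R)/(RT) = (91.8−136)×10³/(8.314×569) = -44200/4731 = -9.343.
k_R/k_S = (4.21×10^12/9.19×10^7)·exp(-9.343) = 45811 × 8.755×10^-5 = 4.01.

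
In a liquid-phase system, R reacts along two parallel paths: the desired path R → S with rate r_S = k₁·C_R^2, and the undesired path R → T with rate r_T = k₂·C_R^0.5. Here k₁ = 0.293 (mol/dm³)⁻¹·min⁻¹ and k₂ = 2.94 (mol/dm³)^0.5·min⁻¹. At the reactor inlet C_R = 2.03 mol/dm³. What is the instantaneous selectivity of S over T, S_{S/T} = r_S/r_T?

S_{S/T} = r_S/r_T = (k₁·C_R^2)/(k₂·C_R^0.5) = (k₁/k₂)·C_R^1.5.
= (0.293×2.030^2) / (2.94×2.030^0.5) = 1.207/4.189 = 0.288.

0.288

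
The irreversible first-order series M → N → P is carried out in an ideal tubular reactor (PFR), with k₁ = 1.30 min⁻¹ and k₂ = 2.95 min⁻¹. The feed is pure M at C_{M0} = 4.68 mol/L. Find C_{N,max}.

1.08 mol/L

For a first-order series the maximum intermediate yield is C_{N,max}/C_{M0} = (k₁/k₂)^[k₂/(k₂−k₁)].
= (1.30/2.95)^(2.95/(2.95−1.30)) = (0.4407)^(1.788) = 0.2311.
C_{N,max} = 0.2311×4.68 = 1.08 mol/L.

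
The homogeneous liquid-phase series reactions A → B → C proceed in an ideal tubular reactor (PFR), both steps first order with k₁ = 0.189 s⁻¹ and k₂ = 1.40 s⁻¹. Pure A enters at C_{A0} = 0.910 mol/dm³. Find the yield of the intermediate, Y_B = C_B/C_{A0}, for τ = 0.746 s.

For first-order series with pure A initially, C_B(τ) = k₁C_{A0}/(k₂−k₁)·(e^(−k₁τ) − e^(−k₂τ)).
e^(−k₁τ) = e^(−0.189×0.746) = e^(−0.1410) = 0.8685; e^(−k₂τ) = e^(−1.044) = 0.3519.
C_B = 0.189×0.910/(1.40−0.189) × (0.8685−0.3519) = 0.1420×0.5166 = 0.07337 mol/dm³.
Y_B = C_B/C_{A0} = 0.07337/0.910 = 0.0806.

0.0806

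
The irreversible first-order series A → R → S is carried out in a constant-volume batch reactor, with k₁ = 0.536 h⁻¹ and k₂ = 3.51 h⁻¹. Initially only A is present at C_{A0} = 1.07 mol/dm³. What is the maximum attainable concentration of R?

0.116 mol/dm³

For a first-order series the maximum intermediate yield is C_{R,max}/C_{A0} = (k₁/k₂)^[k₂/(k₂−k₁)].
= (0.536/3.51)^(3.51/(3.51−0.536)) = (0.1527)^(1.180) = 0.1088.
C_{R,max} = 0.1088×1.07 = 0.116 mol/dm³.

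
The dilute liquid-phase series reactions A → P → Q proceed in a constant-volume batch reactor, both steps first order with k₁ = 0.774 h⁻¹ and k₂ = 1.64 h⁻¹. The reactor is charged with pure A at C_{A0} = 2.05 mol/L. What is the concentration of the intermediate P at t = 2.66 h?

The intermediate concentration in a first-order A→B→C sequence is C_P = k₁C_{A0}(e^(−k₁t) − e^(−k₂t))/(k₂−k₁).
e^(−k₁t) = e^(−0.774×2.66) = e^(−2.059) = 0.1276; e^(−k₂t) = e^(−4.362) = 0.01275.
C_P = 0.774×2.05/(1.64−0.774) × (0.1276−0.01275) = 1.832×0.1149 = 0.2104 mol/L.

0.210 mol/L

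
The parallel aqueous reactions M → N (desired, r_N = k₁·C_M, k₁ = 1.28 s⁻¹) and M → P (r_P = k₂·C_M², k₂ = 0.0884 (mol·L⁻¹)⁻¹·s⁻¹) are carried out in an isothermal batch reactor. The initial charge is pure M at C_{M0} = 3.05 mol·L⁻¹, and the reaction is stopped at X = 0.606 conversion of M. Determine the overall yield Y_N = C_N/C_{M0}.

C_M = C_{M0}(1−X) = 1.202 mol·L⁻¹.
Along a PFR/batch, dC_N/dC_M = −r_N/(r_N+r_P) = −k₁/(k₁+k₂·C_M).
Integrating from C_{M0} to C_M: C_N = (1.28/0.0884)·ln[(1.28+0.0884·3.05)/(1.28+0.0884·1.20)] = 14.48·ln(1.550/1.386) = 1.613 mol·L⁻¹.
Y_N = C_N/C_{M0} = 1.613/3.05 = 0.529.

0.529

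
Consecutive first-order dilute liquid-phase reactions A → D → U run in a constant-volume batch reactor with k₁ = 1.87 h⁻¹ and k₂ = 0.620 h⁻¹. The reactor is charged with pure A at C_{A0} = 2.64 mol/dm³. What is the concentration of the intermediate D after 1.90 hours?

Solving the coupled first-order balances gives C_D(t) = [k₁/(k₂−k₁)]·C_{A0}·(e^(−k₁t) − e^(−k₂t)).
e^(−k₁t) = e^(−1.87×1.90) = e^(−3.553) = 0.02864; e^(−k₂t) = e^(−1.178) = 0.3079.
C_D = 1.87×2.64/(0.620−1.87) × (0.02864−0.3079) = (-3.949)×(-0.2793) = 1.103 mol/dm³.

1.10 mol/dm³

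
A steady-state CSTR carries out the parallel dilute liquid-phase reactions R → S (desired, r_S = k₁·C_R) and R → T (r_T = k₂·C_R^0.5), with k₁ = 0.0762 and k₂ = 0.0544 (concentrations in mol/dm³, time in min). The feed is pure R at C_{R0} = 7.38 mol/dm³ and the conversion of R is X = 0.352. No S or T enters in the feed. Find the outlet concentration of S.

1.96 mol/dm³

Exit C_R = C_{R0}(1−X) = 7.38×0.648 = 4.782 mol/dm³.
In a CSTR the entire volume is at exit conditions, so r_S = 0.0762×4.782 = 0.3644 and r_T = 0.0544×4.782^0.5 = 0.1190.
Fraction of consumed R going to S: r_S/(r_S+r_T) = 0.7539.
C_S = 0.7539·C_{R0}·X = 0.7539×7.38×0.352 = 1.96 mol/dm³.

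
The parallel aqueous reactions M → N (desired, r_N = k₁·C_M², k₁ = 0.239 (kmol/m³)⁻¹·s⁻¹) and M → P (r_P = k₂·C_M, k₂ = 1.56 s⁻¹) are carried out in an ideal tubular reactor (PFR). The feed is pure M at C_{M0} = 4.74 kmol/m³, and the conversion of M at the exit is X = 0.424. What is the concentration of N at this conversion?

0.727 kmol/m³

C_M = C_{M0}(1−X) = 2.730 kmol/m³.
Along a PFR/batch, dC_P/dC_M = −r_P/(r_N+r_P) = −k₂/(k₂+k₁·C_M).
Integrating from C_{M0} to C_M: C_P = (1.56/0.239)·ln[(1.56+0.239·4.74)/(1.56+0.239·2.73)] = 6.527·ln(2.693/2.213) = 1.282 kmol/m³.
Then C_N = (C_{M0}−C_M) − C_P = 2.010 − 1.282 = 0.7274 kmol/m³.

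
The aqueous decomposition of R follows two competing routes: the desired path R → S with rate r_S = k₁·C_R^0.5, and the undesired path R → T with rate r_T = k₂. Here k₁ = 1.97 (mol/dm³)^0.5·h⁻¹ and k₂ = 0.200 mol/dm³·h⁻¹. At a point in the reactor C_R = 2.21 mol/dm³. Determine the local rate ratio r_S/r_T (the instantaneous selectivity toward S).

14.6

S_{S/T} = r_S/r_T = (k₁·C_R^0.5)/(k₂) = (k₁/k₂)·C_R^0.5.
= (1.97×2.210^0.5) / (0.200) = 2.929/0.2000 = 14.6.
Since the desired path is higher order in R, keeping C_R high (PFR or concentrated feed) favours S.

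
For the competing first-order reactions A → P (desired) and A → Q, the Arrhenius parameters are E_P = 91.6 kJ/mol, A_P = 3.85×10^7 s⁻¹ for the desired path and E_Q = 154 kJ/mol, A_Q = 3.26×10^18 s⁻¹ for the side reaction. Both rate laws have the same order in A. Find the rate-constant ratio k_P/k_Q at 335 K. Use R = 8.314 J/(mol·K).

0.0634

With equal orders, S_{P/Q} = k_P/k_Q = (A_P/A_Q)·exp[(E_Q−E_P)/(RT)].
(E_Q−E_P)/(RT) = (154−91.6)×10³/(8.314×335) = 62400/2785 = 22.40.
k_P/k_Q = (3.85×10^7/3.26×10^18)·exp(22.40) = 1.181×10^-11 × 5.371×10^9 = 0.0634.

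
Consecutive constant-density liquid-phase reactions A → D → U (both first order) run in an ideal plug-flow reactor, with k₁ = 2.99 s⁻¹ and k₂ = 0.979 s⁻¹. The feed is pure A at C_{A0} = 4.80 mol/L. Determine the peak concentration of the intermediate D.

2.79 mol/L

Evaluating C_D at τ_opt = ln(k₂/k₁)/(k₂−k₁) gives C_{D,max}/C_{A0} = (k₁/k₂)^[k₂/(k₂−k₁)].
= (2.99/0.979)^(0.979/(0.979−2.99)) = (3.054)^(-0.4868) = 0.5807.
C_{D,max} = 0.5807×4.80 = 2.79 mol/L.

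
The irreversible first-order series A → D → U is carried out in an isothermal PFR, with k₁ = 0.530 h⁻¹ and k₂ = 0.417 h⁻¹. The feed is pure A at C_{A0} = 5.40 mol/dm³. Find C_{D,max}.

At the optimum, C_{D,max}/C_{A0} = (k₁/k₂)^[k₂/(k₂−k₁)].
= (0.530/0.417)^(0.417/(0.417−0.530)) = (1.271)^(-3.690) = 0.4128.
C_{D,max} = 0.4128×5.40 = 2.23 mol/dm³.

2.23 mol/dm³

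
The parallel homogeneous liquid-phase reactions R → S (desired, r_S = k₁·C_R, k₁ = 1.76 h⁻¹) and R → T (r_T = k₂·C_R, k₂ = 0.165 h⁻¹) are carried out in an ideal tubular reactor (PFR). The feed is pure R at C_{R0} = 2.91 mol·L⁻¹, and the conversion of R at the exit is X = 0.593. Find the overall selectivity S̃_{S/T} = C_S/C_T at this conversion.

10.7

C_R = C_{R0}(1−X) = 1.184 mol·L⁻¹.
Both paths are first order in R, so the instantaneous fraction to S is constant: dC_S/d(−C_R) = k₁/(k₁+k₂) = 0.9143.
C_S = 0.9143·(C_{R0}−C_R) = 0.9143×1.726 = 1.58 mol·L⁻¹.
C_T = (C_{R0}−C_R)−C_S = 0.1479 mol·L⁻¹; S̃_{S/T} = 1.578/0.1479 = 10.7.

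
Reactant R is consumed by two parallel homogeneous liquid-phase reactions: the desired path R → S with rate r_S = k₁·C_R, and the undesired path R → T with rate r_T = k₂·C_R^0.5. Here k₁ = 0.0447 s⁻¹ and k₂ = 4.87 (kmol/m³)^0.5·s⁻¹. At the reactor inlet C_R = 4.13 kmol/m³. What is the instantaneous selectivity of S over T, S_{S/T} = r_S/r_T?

S_{S/T} = r_S/r_T = (k₁·C_R)/(k₂·C_R^0.5) = (k₁/k₂)·C_R^0.5.
= (0.0447×4.130) / (4.87×4.130^0.5) = 0.1846/9.897 = 0.0187.
Since the desired path is higher order in R, keeping C_R high (PFR or concentrated feed) favours S.

0.0187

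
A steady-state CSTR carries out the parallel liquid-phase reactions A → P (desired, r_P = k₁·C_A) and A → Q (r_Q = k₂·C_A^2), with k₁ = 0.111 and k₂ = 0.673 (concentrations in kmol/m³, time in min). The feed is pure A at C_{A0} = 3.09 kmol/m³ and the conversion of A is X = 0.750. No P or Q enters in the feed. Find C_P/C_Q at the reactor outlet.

0.214

Exit C_A = C_{A0}(1−X) = 3.09×0.250 = 0.7725 kmol/m³.
A CSTR operates uniformly at the exit composition, giving r_P = 0.08575 and r_Q = 0.4016 (each k·C_A^n at C_A = 0.7725).
Overall selectivity = C_P/C_Q = r_Pτ/(r_Qτ) = r_P/r_Q = 0.214.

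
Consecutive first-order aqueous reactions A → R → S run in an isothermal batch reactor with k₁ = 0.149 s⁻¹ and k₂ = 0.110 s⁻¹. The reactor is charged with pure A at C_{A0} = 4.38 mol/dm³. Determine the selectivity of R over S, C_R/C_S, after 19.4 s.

For first-order series with pure A initially, C_R(t) = k₁C_{A0}/(k₂−k₁)·(e^(−k₁t) − e^(−k₂t)).
e^(−k₁t) = e^(−0.149×19.4) = e^(−2.891) = 0.05554; e^(−k₂t) = e^(−2.134) = 0.1184.
C_R = 0.149×4.38/(0.110−0.149) × (0.05554−0.1184) = (-16.73)×(-0.06282) = 1.051 mol/dm³.
C_A = C_{A0}e^(−k₁t) = 0.2433 mol/dm³, so C_S = C_{A0}−C_A−C_R = 3.086 mol/dm³; C_R/C_S = 0.341.

0.341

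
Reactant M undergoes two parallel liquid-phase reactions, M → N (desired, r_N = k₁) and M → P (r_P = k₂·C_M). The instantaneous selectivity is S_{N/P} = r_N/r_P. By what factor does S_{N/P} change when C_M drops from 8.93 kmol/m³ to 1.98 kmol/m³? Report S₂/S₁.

4.51

S_{N/P} = (k₁/k₂)·C_M⁻¹, so S₂/S₁ = (C_{M,2}/C_{M,1})⁻¹.
= 8.93/1.98 = 4.51.
Selectivity toward N rises as C_M falls — low-concentration operation is favoured.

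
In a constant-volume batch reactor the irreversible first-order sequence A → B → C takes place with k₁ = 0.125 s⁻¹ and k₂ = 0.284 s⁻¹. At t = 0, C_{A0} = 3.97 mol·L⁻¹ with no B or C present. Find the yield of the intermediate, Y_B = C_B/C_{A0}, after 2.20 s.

0.176

Solving the coupled first-order balances gives C_B(t) = [k₁/(k₂−k₁)]·C_{A0}·(e^(−k₁t) − e^(−k₂t)).
e^(−k₁t) = e^(−0.125×2.20) = e^(−0.2750) = 0.7596; e^(−k₂t) = e^(−0.6248) = 0.5354.
C_B = 0.125×3.97/(0.284−0.125) × (0.7596−0.5354) = 3.121×0.2242 = 0.6998 mol·L⁻¹.
Y_B = C_B/C_{A0} = 0.6998/3.97 = 0.176.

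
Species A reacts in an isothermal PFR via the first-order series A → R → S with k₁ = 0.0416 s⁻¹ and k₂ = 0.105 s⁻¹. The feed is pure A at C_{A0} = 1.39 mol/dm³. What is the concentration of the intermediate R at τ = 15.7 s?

The intermediate concentration in a first-order A→B→C sequence is C_R = k₁C_{A0}(e^(−k₁τ) − e^(−k₂τ))/(k₂−k₁).
e^(−k₁τ) = e^(−0.0416×15.7) = e^(−0.6531) = 0.5204; e^(−k₂τ) = e^(−1.648) = 0.1923.
C_R = 0.0416×1.39/(0.105−0.0416) × (0.5204−0.1923) = 0.9121×0.3281 = 0.2992 mol/dm³.

0.299 mol/dm³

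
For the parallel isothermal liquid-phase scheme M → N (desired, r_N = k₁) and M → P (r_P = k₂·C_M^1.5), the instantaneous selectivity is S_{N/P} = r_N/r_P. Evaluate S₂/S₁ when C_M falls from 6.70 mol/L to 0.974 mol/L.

18.0

S_{N/P} = (k₁/k₂)·C_M^-1.5, so S₂/S₁ = (C_{M,2}/C_{M,1})^-1.5.
= (0.974/6.70)^(-1.5) = (0.1454)^(-1.5) = 18.0.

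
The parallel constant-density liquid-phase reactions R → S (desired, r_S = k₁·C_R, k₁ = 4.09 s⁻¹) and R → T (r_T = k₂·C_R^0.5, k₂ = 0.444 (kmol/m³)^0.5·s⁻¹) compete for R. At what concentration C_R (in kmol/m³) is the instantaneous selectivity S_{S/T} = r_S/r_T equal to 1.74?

S_{S/T} = (k₁/k₂)·C_R^0.5 ⇒ C_R = (S·k₂/k₁)^(2).
= (1.74×0.444/4.09)^(2) = (0.1889)^(2) = 0.0357 kmol/m³.

0.0357 kmol/m³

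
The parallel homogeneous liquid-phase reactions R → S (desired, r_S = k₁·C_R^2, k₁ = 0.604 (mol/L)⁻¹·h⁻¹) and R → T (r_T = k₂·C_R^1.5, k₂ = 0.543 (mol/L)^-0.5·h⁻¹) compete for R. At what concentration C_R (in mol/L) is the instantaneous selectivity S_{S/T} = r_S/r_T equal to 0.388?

S_{S/T} = (k₁/k₂)·C_R^0.5 ⇒ C_R = (S·k₂/k₁)^(2).
= (0.388×0.543/0.604)^(2) = (0.3488)^(2) = 0.122 mol/L.

0.122 mol/L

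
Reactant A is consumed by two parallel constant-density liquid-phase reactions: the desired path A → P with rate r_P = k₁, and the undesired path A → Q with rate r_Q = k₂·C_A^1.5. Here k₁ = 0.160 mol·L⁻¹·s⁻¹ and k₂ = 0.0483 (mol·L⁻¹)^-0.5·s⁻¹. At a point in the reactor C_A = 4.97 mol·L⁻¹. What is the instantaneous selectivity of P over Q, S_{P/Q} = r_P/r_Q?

0.299

S_{P/Q} = r_P/r_Q = (k₁)/(k₂·C_A^1.5) = (k₁/k₂)·C_A^-1.5.
= (0.160) / (0.0483×4.970^1.5) = 0.1600/0.5352 = 0.299.
The undesired path is higher order in A, so low C_A (CSTR or dilute feed) favours P.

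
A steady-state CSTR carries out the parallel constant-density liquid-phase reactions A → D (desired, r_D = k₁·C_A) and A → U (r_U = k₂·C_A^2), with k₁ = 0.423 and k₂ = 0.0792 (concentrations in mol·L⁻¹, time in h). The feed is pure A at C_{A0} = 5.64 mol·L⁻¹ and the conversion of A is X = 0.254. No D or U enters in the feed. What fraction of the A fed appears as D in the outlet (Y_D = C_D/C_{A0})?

Exit C_A = C_{A0}(1−X) = 5.64×0.746 = 4.207 mol·L⁻¹.
In a CSTR the entire volume is at exit conditions, so r_D = 0.423×4.207 = 1.780 and r_U = 0.0792×4.207^2 = 1.402.
Fraction of consumed A going to D: r_D/(r_D+r_U) = 0.5594.
C_D = 0.5594·C_{A0}·X = 0.5594×5.64×0.254 = 0.801 mol·L⁻¹; Y_D = C_D/C_{A0} = 0.142.

0.142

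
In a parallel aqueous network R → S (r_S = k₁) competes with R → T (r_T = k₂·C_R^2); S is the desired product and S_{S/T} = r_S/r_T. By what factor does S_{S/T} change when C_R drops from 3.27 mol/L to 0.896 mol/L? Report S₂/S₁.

S_{S/T} = (k₁/k₂)·C_R^-2, so S₂/S₁ = (C_{R,2}/C_{R,1})^-2.
= (0.896/3.27)^(-2) = (0.2740)^(-2) = 13.3.
Selectivity toward S rises as C_R falls — low-concentration operation is favoured.

13.3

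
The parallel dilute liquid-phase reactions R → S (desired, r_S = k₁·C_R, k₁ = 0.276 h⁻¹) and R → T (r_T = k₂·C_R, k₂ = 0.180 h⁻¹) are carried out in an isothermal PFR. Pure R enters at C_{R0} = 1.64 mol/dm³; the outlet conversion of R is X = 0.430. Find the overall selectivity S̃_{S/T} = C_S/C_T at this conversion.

1.53

C_R = C_{R0}(1−X) = 0.9348 mol/dm³.
Both paths are first order in R, so the instantaneous fraction to S is constant: dC_S/d(−C_R) = k₁/(k₁+k₂) = 0.6053.
C_S = 0.6053·(C_{R0}−C_R) = 0.6053×0.7052 = 0.427 mol/dm³.
C_T = (C_{R0}−C_R)−C_S = 0.2784 mol/dm³; S̃_{S/T} = 0.4268/0.2784 = 1.53.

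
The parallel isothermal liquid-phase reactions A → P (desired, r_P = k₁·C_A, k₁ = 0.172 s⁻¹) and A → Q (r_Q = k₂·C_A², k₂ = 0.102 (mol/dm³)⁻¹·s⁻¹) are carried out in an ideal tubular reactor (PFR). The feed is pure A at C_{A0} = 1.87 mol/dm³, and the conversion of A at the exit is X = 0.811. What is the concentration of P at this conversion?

C_A = C_{A0}(1−X) = 0.3534 mol/dm³.
Along a PFR/batch, dC_P/dC_A = −r_P/(r_P+r_Q) = −k₁/(k₁+k₂·C_A).
Integrating from C_{A0} to C_A: C_P = (0.172/0.102)·ln[(0.172+0.102·1.87)/(0.172+0.102·0.353)] = 1.686·ln(0.3627/0.2080) = 0.9374 mol/dm³.

0.937 mol/dm³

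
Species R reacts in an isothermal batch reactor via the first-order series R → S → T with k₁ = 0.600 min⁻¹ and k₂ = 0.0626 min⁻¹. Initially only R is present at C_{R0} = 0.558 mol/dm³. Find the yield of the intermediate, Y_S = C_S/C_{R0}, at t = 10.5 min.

For first-order series with pure R initially, C_S(t) = k₁C_{R0}/(k₂−k₁)·(e^(−k₁t) − e^(−k₂t)).
e^(−k₁t) = e^(−0.600×10.5) = e^(−6.300) = 0.001836; e^(−k₂t) = e^(−0.6573) = 0.5182.
C_S = 0.600×0.558/(0.0626−0.600) × (0.001836−0.5182) = (-0.6230)×(-0.5164) = 0.3217 mol/dm³.
Y_S = C_S/C_{R0} = 0.3217/0.558 = 0.577.

0.577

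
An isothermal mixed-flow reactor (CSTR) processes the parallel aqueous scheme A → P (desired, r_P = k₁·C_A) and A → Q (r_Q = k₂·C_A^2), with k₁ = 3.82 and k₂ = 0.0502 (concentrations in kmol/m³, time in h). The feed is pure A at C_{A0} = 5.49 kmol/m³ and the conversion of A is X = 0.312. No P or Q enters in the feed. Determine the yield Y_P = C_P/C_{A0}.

0.297

Exit C_A = C_{A0}(1−X) = 5.49×0.688 = 3.777 kmol/m³.
In a CSTR the entire volume is at exit conditions, so r_P = 3.82×3.777 = 14.43 and r_Q = 0.0502×3.777^2 = 0.7162.
Fraction of consumed A going to P: r_P/(r_P+r_Q) = 0.9527.
C_P = 0.9527·C_{A0}·X = 0.9527×5.49×0.312 = 1.63 kmol/m³; Y_P = C_P/C_{A0} = 0.297.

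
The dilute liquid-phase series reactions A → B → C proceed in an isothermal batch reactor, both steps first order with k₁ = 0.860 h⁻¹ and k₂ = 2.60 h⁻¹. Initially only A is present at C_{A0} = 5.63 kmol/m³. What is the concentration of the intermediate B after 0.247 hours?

0.786 kmol/m³

Solving the coupled first-order balances gives C_B(t) = [k₁/(k₂−k₁)]·C_{A0}·(e^(−k₁t) − e^(−k₂t)).
e^(−k₁t) = e^(−0.860×0.247) = e^(−0.2124) = 0.8086; e^(−k₂t) = e^(−0.6422) = 0.5261.
C_B = 0.860×5.63/(2.60−0.860) × (0.8086−0.5261) = 2.783×0.2825 = 0.7861 kmol/m³.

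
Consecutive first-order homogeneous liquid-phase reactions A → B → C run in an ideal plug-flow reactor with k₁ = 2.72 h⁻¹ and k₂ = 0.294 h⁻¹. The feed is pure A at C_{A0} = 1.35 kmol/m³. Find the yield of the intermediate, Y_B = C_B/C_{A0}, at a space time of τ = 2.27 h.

Solving the coupled first-order balances gives C_B(τ) = [k₁/(k₂−k₁)]·C_{A0}·(e^(−k₁τ) − e^(−k₂τ)).
e^(−k₁τ) = e^(−2.72×2.27) = e^(−6.174) = 0.002082; e^(−k₂τ) = e^(−0.6674) = 0.5131.
C_B = 2.72×1.35/(0.294−2.72) × (0.002082−0.5131) = (-1.514)×(-0.5110) = 0.7734 kmol/m³.
Y_B = C_B/C_{A0} = 0.7734/1.35 = 0.573.

0.573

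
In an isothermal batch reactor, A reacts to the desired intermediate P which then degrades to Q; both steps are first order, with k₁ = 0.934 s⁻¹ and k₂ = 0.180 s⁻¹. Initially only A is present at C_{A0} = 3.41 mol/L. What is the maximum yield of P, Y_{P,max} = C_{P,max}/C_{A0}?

For a first-order series the maximum intermediate yield is C_{P,max}/C_{A0} = (k₁/k₂)^[k₂/(k₂−k₁)].
= (0.934/0.180)^(0.180/(0.180−0.934)) = (5.189)^(-0.2387) = 0.6750.

0.675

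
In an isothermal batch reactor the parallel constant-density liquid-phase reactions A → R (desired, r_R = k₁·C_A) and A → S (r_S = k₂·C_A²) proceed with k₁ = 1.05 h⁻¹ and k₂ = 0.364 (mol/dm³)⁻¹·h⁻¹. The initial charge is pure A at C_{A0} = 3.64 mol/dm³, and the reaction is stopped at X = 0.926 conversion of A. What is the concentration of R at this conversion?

C_A = C_{A0}(1−X) = 0.2694 mol/dm³.
Along a PFR/batch, dC_R/dC_A = −r_R/(r_R+r_S) = −k₁/(k₁+k₂·C_A).
Integrating from C_{A0} to C_A: C_R = (1.05/0.364)·ln[(1.05+0.364·3.64)/(1.05+0.364·0.269)] = 2.885·ln(2.375/1.148) = 2.097 mol/dm³.

2.10 mol/dm³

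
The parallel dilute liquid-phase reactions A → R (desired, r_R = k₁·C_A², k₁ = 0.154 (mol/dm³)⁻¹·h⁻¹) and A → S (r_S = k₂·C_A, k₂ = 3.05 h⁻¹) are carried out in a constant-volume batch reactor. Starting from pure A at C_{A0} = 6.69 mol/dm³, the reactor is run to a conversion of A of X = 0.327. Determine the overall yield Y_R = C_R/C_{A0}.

0.0719

C_A = C_{A0}(1−X) = 4.502 mol/dm³.
Along a PFR/batch, dC_S/dC_A = −r_S/(r_R+r_S) = −k₂/(k₂+k₁·C_A).
Integrating from C_{A0} to C_A: C_S = (3.05/0.154)·ln[(3.05+0.154·6.69)/(3.05+0.154·4.50)] = 19.81·ln(4.080/3.743) = 1.707 mol/dm³.
Then C_R = (C_{A0}−C_A) − C_S = 2.188 − 1.707 = 0.4809 mol/dm³.
Y_R = C_R/C_{A0} = 0.4809/6.69 = 0.0719.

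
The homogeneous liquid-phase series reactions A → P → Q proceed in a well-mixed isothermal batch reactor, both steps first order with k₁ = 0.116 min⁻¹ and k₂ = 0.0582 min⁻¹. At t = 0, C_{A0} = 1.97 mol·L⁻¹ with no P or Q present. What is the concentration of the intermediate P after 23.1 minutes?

0.759 mol·L⁻¹

For first-order series with pure A initially, C_P(t) = k₁C_{A0}/(k₂−k₁)·(e^(−k₁t) − e^(−k₂t)).
e^(−k₁t) = e^(−0.116×23.1) = e^(−2.680) = 0.06859; e^(−k₂t) = e^(−1.344) = 0.2607.
C_P = 0.116×1.97/(0.0582−0.116) × (0.06859−0.2607) = (-3.954)×(-0.1921) = 0.7595 mol·L⁻¹.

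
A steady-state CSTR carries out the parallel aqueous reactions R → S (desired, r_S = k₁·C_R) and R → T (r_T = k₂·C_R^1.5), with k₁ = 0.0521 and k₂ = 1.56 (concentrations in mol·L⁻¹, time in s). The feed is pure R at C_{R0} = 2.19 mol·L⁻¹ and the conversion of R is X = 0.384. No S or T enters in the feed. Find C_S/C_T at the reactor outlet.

Exit C_R = C_{R0}(1−X) = 2.19×0.616 = 1.349 mol·L⁻¹.
A CSTR operates uniformly at the exit composition, giving r_S = 0.07028 and r_T = 2.444 (each k·C_R^n at C_R = 1.349).
Overall selectivity = C_S/C_T = r_Sτ/(r_Tτ) = r_S/r_T = 0.0288.

0.0288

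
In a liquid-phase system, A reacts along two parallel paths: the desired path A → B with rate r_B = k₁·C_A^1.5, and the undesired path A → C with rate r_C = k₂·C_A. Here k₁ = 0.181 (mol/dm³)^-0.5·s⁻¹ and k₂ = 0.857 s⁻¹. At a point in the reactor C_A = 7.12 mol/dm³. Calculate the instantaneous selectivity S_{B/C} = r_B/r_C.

0.564

S_{B/C} = r_B/r_C = (k₁·C_A^1.5)/(k₂·C_A) = (k₁/k₂)·C_A^0.5.
= (0.181×7.120^1.5) / (0.857×7.120) = 3.439/6.102 = 0.564.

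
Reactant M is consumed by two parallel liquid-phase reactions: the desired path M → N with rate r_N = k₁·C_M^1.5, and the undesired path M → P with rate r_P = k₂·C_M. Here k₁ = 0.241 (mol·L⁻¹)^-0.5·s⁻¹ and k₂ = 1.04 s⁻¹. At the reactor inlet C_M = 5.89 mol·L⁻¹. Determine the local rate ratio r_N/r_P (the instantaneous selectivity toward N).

0.562

S_{N/P} = r_N/r_P = (k₁·C_M^1.5)/(k₂·C_M) = (k₁/k₂)·C_M^0.5.
= (0.241×5.890^1.5) / (1.04×5.890) = 3.445/6.126 = 0.562.
Since the desired path is higher order in M, keeping C_M high (PFR or concentrated feed) favours N.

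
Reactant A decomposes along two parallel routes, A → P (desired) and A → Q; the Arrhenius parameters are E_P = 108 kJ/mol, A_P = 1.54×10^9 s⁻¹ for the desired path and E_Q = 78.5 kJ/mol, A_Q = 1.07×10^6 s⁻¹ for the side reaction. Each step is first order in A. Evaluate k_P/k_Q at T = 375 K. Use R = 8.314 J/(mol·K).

k_P/k_Q = (A_P/A_Q)·exp[−(E_P−E_Q)/(RT)] = (A_P/A_Q)·exp[(E_Q−E_P)/(RT)].
(E_Q−E_P)/(RT) = (78.5−108)×10³/(8.314×375) = -29500/3118 = -9.462.
k_P/k_Q = (1.54×10^9/1.07×10^6)·exp(-9.462) = 1439 × 7.775×10^-5 = 0.112.

0.112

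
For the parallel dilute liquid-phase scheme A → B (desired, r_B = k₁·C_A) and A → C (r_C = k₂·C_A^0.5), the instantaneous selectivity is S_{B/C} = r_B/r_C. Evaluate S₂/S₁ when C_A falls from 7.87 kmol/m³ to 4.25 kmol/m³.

S_{B/C} = (k₁/k₂)·C_A^0.5, so S₂/S₁ = (C_{A,2}/C_{A,1})^0.5.
= (4.25/7.87)^0.5 = (0.5400)^0.5 = 0.735.
Selectivity toward B falls as C_A falls — high-concentration operation is favoured.

0.735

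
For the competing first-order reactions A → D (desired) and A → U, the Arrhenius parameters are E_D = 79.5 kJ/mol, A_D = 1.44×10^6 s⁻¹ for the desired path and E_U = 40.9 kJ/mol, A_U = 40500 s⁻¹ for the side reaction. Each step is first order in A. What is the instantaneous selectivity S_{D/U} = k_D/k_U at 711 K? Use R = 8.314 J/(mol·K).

0.0519

k_D/k_U = (A_D/A_U)·exp[−(E_D−E_U)/(RT)] = (A_D/A_U)·exp[(E_U−E_D)/(RT)].
(E_U−E_D)/(RT) = (40.9−79.5)×10³/(8.314×711) = -38600/5911 = -6.530.
k_D/k_U = (1.44×10^6/40500)·exp(-6.530) = 35.56 × 0.001459 = 0.0519.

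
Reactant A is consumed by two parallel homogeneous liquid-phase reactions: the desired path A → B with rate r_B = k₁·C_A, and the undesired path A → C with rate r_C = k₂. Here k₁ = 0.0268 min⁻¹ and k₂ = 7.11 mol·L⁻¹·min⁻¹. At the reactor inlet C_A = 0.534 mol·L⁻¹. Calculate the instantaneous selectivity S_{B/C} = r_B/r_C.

0.00201

S_{B/C} = r_B/r_C = (k₁·C_A)/(k₂) = (k₁/k₂)·C_A.
= (0.0268×0.5340) / (7.11) = 0.01431/7.110 = 0.00201.
Since the desired path is higher order in A, keeping C_A high (PFR or concentrated feed) favours B.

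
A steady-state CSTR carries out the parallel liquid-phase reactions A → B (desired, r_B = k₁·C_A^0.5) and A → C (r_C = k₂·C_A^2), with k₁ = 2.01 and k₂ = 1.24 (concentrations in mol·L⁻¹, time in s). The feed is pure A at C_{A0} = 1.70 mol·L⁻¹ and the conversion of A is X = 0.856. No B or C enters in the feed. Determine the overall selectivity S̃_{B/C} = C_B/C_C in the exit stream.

13.4

Exit C_A = C_{A0}(1−X) = 1.70×0.144 = 0.2448 mol·L⁻¹.
Rates in a CSTR are evaluated at the outlet concentration: r_B = 2.01×0.2448^0.5 = 0.9945, r_C = 1.24×0.2448^2 = 0.07431.
Overall selectivity = C_B/C_C = r_Bτ/(r_Cτ) = r_B/r_C = 13.4.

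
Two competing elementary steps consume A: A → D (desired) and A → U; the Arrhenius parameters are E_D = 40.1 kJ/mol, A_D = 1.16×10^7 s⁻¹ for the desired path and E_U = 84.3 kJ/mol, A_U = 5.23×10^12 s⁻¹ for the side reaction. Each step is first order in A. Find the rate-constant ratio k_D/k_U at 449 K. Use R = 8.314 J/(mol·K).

0.308

Since both paths have the same order in A, the concentration cancels and S_{D/U} = k_D/k_U = (A_D/A_U)·exp[(E_U−E_D)/(RT)].
(E_U−E_D)/(RT) = (84.3−40.1)×10³/(8.314×449) = 44200/3733 = 11.84.
k_D/k_U = (1.16×10^7/5.23×10^12)·exp(11.84) = 2.218×10^-6 × 1.387×10^5 = 0.308.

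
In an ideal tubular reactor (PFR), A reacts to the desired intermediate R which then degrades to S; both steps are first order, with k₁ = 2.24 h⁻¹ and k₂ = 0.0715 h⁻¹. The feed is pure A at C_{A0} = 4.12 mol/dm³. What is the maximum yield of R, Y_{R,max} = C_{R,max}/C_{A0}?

0.893

At the optimum, C_{R,max}/C_{A0} = (k₁/k₂)^[k₂/(k₂−k₁)].
= (2.24/0.0715)^(0.0715/(0.0715−2.24)) = (31.33)^(-0.03297) = 0.8926.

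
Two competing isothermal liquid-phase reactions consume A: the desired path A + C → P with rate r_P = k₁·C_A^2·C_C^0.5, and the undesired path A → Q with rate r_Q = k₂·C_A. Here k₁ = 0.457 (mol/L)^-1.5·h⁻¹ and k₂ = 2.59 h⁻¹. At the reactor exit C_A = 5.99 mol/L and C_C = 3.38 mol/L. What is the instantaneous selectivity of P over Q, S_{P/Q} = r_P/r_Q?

S_{P/Q} = r_P/r_Q = (k₁·C_A^2·C_C^0.5)/(k₂·C_A) = (k₁/k₂)·C_A·C_C^0.5.
= (0.457×5.990^2×3.380^0.5) / (2.59×5.990) = 30.15/15.51 = 1.94.

1.94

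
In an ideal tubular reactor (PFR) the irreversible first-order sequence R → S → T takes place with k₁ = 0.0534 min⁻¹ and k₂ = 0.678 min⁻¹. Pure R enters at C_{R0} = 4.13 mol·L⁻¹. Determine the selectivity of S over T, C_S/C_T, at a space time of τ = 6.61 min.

0.248

Solving the coupled first-order balances gives C_S(τ) = [k₁/(k₂−k₁)]·C_{R0}·(e^(−k₁τ) − e^(−k₂τ)).
e^(−k₁τ) = e^(−0.0534×6.61) = e^(−0.3530) = 0.7026; e^(−k₂τ) = e^(−4.482) = 0.01132.
C_S = 0.0534×4.13/(0.678−0.0534) × (0.7026−0.01132) = 0.3531×0.6913 = 0.2441 mol·L⁻¹.
C_R = C_{R0}e^(−k₁τ) = 2.902 mol·L⁻¹, so C_T = C_{R0}−C_R−C_S = 0.9842 mol·L⁻¹; C_S/C_T = 0.248.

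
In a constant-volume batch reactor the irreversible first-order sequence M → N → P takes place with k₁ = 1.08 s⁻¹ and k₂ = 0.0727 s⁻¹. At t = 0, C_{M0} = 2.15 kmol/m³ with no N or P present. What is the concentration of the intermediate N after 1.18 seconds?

1.47 kmol/m³

Solving the coupled first-order balances gives C_N(t) = [k₁/(k₂−k₁)]·C_{M0}·(e^(−k₁t) − e^(−k₂t)).
e^(−k₁t) = e^(−1.08×1.18) = e^(−1.274) = 0.2796; e^(−k₂t) = e^(−0.08579) = 0.9178.
C_N = 1.08×2.15/(0.0727−1.08) × (0.2796−0.9178) = (-2.305)×(-0.6382) = 1.471 kmol/m³.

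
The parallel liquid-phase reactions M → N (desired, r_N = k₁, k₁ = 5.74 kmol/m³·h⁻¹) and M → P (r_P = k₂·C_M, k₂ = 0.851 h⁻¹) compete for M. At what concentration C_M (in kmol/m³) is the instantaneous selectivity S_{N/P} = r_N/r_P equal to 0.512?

13.2 kmol/m³

S_{N/P} = (k₁/k₂)·C_M⁻¹ ⇒ C_M = (S·k₂/k₁)^(-1).
= (0.512×0.851/5.74)^(-1) = (0.07591)^(-1) = 13.2 kmol/m³.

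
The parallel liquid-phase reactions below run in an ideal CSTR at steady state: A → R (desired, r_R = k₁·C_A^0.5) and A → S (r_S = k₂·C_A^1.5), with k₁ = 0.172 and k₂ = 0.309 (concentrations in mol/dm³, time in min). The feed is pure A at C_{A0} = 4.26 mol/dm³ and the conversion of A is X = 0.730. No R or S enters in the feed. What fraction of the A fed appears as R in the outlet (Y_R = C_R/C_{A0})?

Exit C_A = C_{A0}(1−X) = 4.26×0.270 = 1.150 mol/dm³.
Rates in a CSTR are evaluated at the outlet concentration: r_R = 0.172×1.150^0.5 = 0.1845, r_S = 0.309×1.150^1.5 = 0.3812.
Fraction of consumed A going to R: r_R/(r_R+r_S) = 0.3261.
C_R = 0.3261·C_{A0}·X = 0.3261×4.26×0.730 = 1.01 mol/dm³; Y_R = C_R/C_{A0} = 0.238.

0.238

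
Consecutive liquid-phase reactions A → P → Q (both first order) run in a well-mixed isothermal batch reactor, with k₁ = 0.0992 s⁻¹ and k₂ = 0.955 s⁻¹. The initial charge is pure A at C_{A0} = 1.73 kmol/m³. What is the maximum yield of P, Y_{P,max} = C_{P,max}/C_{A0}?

0.0799

Evaluating C_P at t_opt = ln(k₂/k₁)/(k₂−k₁) gives C_{P,max}/C_{A0} = (k₁/k₂)^[k₂/(k₂−k₁)].
= (0.0992/0.955)^(0.955/(0.955−0.0992)) = (0.1039)^(1.116) = 0.07989.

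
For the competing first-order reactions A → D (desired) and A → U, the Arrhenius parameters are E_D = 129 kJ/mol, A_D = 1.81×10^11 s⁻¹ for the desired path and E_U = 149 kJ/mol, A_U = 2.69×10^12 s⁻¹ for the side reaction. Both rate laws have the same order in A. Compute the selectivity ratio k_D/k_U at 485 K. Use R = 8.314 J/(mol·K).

9.59

Since both paths have the same order in A, the concentration cancels and S_{D/U} = k_D/k_U = (A_D/A_U)·exp[(E_U−E_D)/(RT)].
(E_U−E_D)/(RT) = (149−129)×10³/(8.314×485) = 20000/4032 = 4.960.
k_D/k_U = (1.81×10^11/2.69×10^12)·exp(4.960) = 0.06729 × 142.6 = 9.59.
Since E_D < E_U, lowering the temperature improves selectivity toward D.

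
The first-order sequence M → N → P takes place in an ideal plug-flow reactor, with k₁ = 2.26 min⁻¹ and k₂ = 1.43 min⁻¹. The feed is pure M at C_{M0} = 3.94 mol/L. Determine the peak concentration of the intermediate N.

Evaluating C_N at τ_opt = ln(k₂/k₁)/(k₂−k₁) gives C_{N,max}/C_{M0} = (k₁/k₂)^[k₂/(k₂−k₁)].
= (2.26/1.43)^(1.43/(1.43−2.26)) = (1.580)^(-1.723) = 0.4545.
C_{N,max} = 0.4545×3.94 = 1.79 mol/L.

1.79 mol/L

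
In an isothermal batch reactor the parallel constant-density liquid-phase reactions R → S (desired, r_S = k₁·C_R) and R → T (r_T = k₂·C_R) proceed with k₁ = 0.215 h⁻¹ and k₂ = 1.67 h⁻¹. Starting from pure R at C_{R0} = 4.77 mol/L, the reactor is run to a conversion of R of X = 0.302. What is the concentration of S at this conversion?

0.164 mol/L

C_R = C_{R0}(1−X) = 3.329 mol/L.
Both paths are first order in R, so the instantaneous fraction to S is constant: dC_S/d(−C_R) = k₁/(k₁+k₂) = 0.1141.
C_S = 0.1141·(C_{R0}−C_R) = 0.1141×1.441 = 0.164 mol/L.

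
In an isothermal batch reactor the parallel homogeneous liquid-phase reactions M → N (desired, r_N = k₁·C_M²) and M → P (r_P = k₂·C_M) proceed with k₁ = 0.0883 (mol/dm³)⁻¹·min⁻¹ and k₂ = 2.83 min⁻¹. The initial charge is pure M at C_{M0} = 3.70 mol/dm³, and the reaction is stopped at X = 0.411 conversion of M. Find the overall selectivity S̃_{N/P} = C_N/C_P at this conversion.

0.0915

C_M = C_{M0}(1−X) = 2.179 mol/dm³.
Along a PFR/batch, dC_P/dC_M = −r_P/(r_N+r_P) = −k₂/(k₂+k₁·C_M).
Integrating from C_{M0} to C_M: C_P = (2.83/0.0883)·ln[(2.83+0.0883·3.70)/(2.83+0.0883·2.18)] = 32.05·ln(3.157/3.022) = 1.393 mol/dm³.
Then C_N = (C_{M0}−C_M) − C_P = 1.521 − 1.393 = 0.1275 mol/dm³.
S̃_{N/P} = C_N/C_P = 0.1275/1.393 = 0.0915.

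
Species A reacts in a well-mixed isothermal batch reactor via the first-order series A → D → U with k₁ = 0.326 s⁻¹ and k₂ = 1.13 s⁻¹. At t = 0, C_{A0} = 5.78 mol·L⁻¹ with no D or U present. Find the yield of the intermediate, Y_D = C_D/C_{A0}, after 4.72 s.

0.0851

The intermediate concentration in a first-order A→B→C sequence is C_D = k₁C_{A0}(e^(−k₁t) − e^(−k₂t))/(k₂−k₁).
e^(−k₁t) = e^(−0.326×4.72) = e^(−1.539) = 0.2147; e^(−k₂t) = e^(−5.334) = 0.004827.
C_D = 0.326×5.78/(1.13−0.326) × (0.2147−0.004827) = 2.344×0.2098 = 0.4918 mol·L⁻¹.
Y_D = C_D/C_{A0} = 0.4918/5.78 = 0.0851.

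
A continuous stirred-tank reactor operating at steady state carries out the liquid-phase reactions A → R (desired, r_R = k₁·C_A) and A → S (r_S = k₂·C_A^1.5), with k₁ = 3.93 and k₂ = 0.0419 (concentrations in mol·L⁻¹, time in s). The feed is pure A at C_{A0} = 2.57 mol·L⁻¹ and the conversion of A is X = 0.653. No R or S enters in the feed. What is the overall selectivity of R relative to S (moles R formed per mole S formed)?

99.3

Exit C_A = C_{A0}(1−X) = 2.57×0.347 = 0.8918 mol·L⁻¹.
In a CSTR the entire volume is at exit conditions, so r_R = 3.93×0.8918 = 3.505 and r_S = 0.0419×0.8918^1.5 = 0.03529.
Overall selectivity = C_R/C_S = r_Rτ/(r_Sτ) = r_R/r_S = 99.3.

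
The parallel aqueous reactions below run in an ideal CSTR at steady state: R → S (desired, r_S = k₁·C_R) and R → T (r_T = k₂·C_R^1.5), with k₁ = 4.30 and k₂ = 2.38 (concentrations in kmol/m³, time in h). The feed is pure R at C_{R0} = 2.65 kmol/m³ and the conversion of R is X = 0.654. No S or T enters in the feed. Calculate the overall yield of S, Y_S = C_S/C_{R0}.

Exit C_R = C_{R0}(1−X) = 2.65×0.346 = 0.9169 kmol/m³.
Rates in a CSTR are evaluated at the outlet concentration: r_S = 4.30×0.9169 = 3.943, r_T = 2.38×0.9169^1.5 = 2.090.
Fraction of consumed R going to S: r_S/(r_S+r_T) = 0.6536.
C_S = 0.6536·C_{R0}·X = 0.6536×2.65×0.654 = 1.13 kmol/m³; Y_S = C_S/C_{R0} = 0.427.

0.427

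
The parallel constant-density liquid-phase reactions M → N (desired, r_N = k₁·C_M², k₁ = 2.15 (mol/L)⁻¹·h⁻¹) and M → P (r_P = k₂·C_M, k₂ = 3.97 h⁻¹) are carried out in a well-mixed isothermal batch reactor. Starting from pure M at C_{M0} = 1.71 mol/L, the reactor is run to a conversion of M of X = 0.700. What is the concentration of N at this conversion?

C_M = C_{M0}(1−X) = 0.5130 mol/L.
Along a PFR/batch, dC_P/dC_M = −r_P/(r_N+r_P) = −k₂/(k₂+k₁·C_M).
Integrating from C_{M0} to C_M: C_P = (3.97/2.15)·ln[(3.97+2.15·1.71)/(3.97+2.15·0.513)] = 1.847·ln(7.646/5.073) = 0.7577 mol/L.
Then C_N = (C_{M0}−C_M) − C_P = 1.197 − 0.7577 = 0.4393 mol/L.

0.439 mol/L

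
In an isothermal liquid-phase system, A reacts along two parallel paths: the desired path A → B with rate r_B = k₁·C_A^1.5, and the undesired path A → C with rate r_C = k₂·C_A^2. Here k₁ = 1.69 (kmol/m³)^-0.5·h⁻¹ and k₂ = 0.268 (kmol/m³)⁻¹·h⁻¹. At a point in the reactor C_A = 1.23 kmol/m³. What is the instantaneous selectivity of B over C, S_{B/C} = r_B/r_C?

S_{B/C} = r_B/r_C = (k₁·C_A^1.5)/(k₂·C_A^2) = (k₁/k₂)·C_A^-0.5.
= (1.69×1.230^1.5) / (0.268×1.230^2) = 2.305/0.4055 = 5.69.
The undesired path is higher order in A, so low C_A (CSTR or dilute feed) favours B.

5.69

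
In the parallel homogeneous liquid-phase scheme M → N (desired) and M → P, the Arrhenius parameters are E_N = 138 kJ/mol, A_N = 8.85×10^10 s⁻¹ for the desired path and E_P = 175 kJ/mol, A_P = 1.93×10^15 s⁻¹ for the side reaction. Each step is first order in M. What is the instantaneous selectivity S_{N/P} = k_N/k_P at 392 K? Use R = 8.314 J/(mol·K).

k_N/k_P = (A_N/A_P)·exp[−(E_N−E_P)/(RT)] = (A_N/A_P)·exp[(E_P−E_N)/(RT)].
(E_P−E_N)/(RT) = (175−138)×10³/(8.314×392) = 37000/3259 = 11.35.
k_N/k_P = (8.85×10^10/1.93×10^15)·exp(11.35) = 4.585×10^-5 × 85210 = 3.91.
Since E_N < E_P, lowering the temperature improves selectivity toward N.

3.91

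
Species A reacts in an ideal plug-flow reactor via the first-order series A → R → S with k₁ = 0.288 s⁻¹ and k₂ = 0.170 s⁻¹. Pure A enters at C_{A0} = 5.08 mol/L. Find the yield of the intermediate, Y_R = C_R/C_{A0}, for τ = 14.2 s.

0.177

For first-order series with pure A initially, C_R(τ) = k₁C_{A0}/(k₂−k₁)·(e^(−k₁τ) − e^(−k₂τ)).
e^(−k₁τ) = e^(−0.288×14.2) = e^(−4.090) = 0.01675; e^(−k₂τ) = e^(−2.414) = 0.08946.
C_R = 0.288×5.08/(0.170−0.288) × (0.01675−0.08946) = (-12.40)×(-0.07271) = 0.9015 mol/L.
Y_R = C_R/C_{A0} = 0.9015/5.08 = 0.177.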